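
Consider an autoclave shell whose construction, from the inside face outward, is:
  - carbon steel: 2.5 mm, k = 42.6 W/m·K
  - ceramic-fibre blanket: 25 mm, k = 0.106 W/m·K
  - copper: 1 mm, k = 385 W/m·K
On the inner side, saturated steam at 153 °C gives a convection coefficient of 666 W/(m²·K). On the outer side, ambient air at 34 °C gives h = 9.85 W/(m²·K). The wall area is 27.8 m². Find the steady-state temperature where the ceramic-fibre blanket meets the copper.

T ≈ 69.6 °C

Model the wall as resistances in series:
R_inner film = 1/(h_i·A) = 1/(666×27.8) = 5.401×10^-5 K/W
R_carbon steel = L/(kA) = 0.0025/(42.6×27.8) = 2.111×10^-6 K/W
R_ceramic-fibre blanket = L/(kA) = 0.025/(0.106×27.8) = 0.008484 K/W
R_copper = L/(kA) = 0.001/(385×27.8) = 9.343×10^-8 K/W
R_outer film = 1/(h_o·A) = 1/(9.85×27.8) = 0.003652 K/W
R_total = 0.01219 K/W;  Q = ΔT/R_total = 119/0.01219 = 9761 W
T_interface = T_inner − Q·ΣR(inner→interface) = 153 − 9760×0.00854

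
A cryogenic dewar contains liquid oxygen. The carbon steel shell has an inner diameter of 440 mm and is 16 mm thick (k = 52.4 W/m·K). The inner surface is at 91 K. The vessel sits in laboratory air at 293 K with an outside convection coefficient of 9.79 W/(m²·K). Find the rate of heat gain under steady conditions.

For a spherical shell R = (1/r₁ − 1/r₂)/(4πk); film R = 1/(h·4πr²). In series:
R_carbon steel shell = (1/0.22 − 1/0.236)/(4π×52.4) = 4.68×10^-4 K/W
R_outer film = 1/(h·4πr_o²) = 1/(9.79×4π×0.236²) = 0.1459 K/W
R_total = 0.1464 K/W
Q = ΔT/R_total = 202/0.1464

Q ≈ 1380 W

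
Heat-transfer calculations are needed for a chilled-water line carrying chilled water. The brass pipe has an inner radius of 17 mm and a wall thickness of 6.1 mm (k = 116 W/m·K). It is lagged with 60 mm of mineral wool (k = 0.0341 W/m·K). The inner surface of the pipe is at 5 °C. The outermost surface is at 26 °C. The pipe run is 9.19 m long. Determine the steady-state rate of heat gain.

Q ≈ 32.3 W

Treating each annulus and film as a series resistance:
R_brass pipe wall = ln(23.1/17)/(2π×116×9.19) = 4.578×10^-5 K/W
R_mineral wool = ln(83.1/23.1)/(2π×0.0341×9.19) = 0.6502 K/W
R_total = 0.6502 K/W
Q = ΔT/R_total = 21/0.6502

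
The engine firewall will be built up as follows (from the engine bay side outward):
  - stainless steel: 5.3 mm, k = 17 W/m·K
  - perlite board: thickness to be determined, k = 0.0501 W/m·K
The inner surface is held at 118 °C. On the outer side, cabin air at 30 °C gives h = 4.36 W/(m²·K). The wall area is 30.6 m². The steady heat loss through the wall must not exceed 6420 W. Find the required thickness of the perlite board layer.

L ≈ 9.51 mm

Using the resistance-network approach (series):
R_stainless steel = L/(kA) = 0.0053/(17×30.6) = 1.019×10^-5 K/W
R_outer film = 1/(h_o·A) = 1/(4.36×30.6) = 0.007495 K/W
Sum of the known resistances R_other = 0.007506 K/W
Required total resistance R_tot = ΔT/Q_allow = 88/6420 = 0.01371 K/W
R_perlite board = R_tot − R_other = 0.006202 K/W
L = R·k·A = 0.006202×0.0501×30.6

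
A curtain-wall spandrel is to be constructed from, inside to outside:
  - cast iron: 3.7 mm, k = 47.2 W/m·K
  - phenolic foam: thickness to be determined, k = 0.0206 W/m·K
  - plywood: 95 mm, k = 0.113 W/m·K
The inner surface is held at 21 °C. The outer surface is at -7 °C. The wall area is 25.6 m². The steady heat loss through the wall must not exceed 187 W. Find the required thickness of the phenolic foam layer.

L ≈ 61.6 mm

Model the wall as resistances in series:
R_cast iron = L/(kA) = 0.0037/(47.2×25.6) = 3.062×10^-6 K/W
R_plywood = L/(kA) = 0.095/(0.113×25.6) = 0.03284 K/W
Sum of the known resistances R_other = 0.03284 K/W
Required total resistance R_tot = ΔT/Q_allow = 28/187 = 0.1497 K/W
R_phenolic foam = R_tot − R_other = 0.1169 K/W
L = R·k·A = 0.1169×0.0206×25.6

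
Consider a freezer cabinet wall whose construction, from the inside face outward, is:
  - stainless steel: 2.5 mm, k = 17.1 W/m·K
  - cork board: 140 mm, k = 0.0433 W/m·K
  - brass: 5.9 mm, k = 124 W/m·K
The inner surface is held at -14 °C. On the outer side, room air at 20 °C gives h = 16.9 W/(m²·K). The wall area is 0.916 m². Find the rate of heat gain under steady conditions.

Treating each layer as a thermal resistance in series:
R_stainless steel = L/(kA) = 0.0025/(17.1×0.916) = 1.596×10^-4 K/W
R_cork board = L/(kA) = 0.14/(0.0433×0.916) = 3.53 K/W
R_brass = L/(kA) = 0.0059/(124×0.916) = 5.194×10^-5 K/W
R_outer film = 1/(h_o·A) = 1/(16.9×0.916) = 0.0646 K/W
R_total = 3.595 K/W
Q = ΔT / R_total = 34 / 3.595

Q ≈ 9.46 W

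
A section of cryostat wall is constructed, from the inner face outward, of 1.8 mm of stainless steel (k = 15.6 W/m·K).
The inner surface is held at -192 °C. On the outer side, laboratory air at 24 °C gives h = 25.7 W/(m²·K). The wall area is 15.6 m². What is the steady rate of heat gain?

Q ≈ 86300 W

Thermal resistances in series:
R_stainless steel = L/(kA) = 0.0018/(15.6×15.6) = 7.396×10^-6 K/W
R_outer film = 1/(h_o·A) = 1/(25.7×15.6) = 0.002494 K/W
R_total = 0.002502 K/W
Q = ΔT / R_total = 216 / 0.002502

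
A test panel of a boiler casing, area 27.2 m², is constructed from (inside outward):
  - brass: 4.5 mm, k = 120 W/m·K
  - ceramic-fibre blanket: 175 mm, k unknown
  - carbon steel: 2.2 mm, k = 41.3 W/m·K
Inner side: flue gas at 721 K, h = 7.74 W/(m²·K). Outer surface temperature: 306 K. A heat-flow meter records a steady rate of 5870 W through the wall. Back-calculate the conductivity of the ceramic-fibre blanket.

Using the resistance-network approach (series):
R_inner film = 1/(h_i·A) = 1/(7.74×27.2) = 0.00475 K/W
R_brass = L/(kA) = 0.0045/(120×27.2) = 1.379×10^-6 K/W
R_carbon steel = L/(kA) = 0.0022/(41.3×27.2) = 1.958×10^-6 K/W
Sum of known resistances R_other = 0.004753 K/W
Total R = ΔT/Q = 415/5870 = 0.0707 K/W
R_ceramic-fibre blanket = R_total − R_other = 0.06595 K/W
k = L/(R·A) = 0.175/(0.06595×27.2)

k ≈ 0.0976 W/(m·K)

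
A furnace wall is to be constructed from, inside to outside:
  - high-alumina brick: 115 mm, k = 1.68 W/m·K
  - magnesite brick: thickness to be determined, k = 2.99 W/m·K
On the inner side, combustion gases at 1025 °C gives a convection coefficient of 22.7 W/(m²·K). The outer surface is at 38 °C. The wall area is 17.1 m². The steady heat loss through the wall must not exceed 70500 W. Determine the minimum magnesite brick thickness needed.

L ≈ 379 mm

Treating each layer as a thermal resistance in series:
R_inner film = 1/(h_i·A) = 1/(22.7×17.1) = 0.002576 K/W
R_high-alumina brick = L/(kA) = 0.115/(1.68×17.1) = 0.004003 K/W
Sum of the known resistances R_other = 0.006579 K/W
Required total resistance R_tot = ΔT/Q_allow = 987/70500 = 0.014 K/W
R_magnesite brick = R_tot − R_other = 0.007421 K/W
L = R·k·A = 0.007421×2.99×17.1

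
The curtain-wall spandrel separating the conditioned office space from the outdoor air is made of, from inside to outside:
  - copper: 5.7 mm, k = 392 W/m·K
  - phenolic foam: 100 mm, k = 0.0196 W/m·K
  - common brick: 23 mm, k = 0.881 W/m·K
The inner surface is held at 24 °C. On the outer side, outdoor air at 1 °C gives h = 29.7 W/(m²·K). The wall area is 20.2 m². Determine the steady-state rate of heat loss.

Q ≈ 90 W

Thermal resistances in series:
R_copper = L/(kA) = 0.0057/(392×20.2) = 7.198×10^-7 K/W
R_phenolic foam = L/(kA) = 0.1/(0.0196×20.2) = 0.2526 K/W
R_common brick = L/(kA) = 0.023/(0.881×20.2) = 0.001292 K/W
R_outer film = 1/(h_o·A) = 1/(29.7×20.2) = 0.001667 K/W
R_total = 0.2555 K/W
Q = ΔT / R_total = 23 / 0.2555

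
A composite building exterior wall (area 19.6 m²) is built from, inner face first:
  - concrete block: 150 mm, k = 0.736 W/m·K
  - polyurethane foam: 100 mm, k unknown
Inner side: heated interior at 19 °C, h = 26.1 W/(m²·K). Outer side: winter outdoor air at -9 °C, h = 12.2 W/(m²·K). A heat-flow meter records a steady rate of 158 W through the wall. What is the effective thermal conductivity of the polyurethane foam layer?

k ≈ 0.0318 W/(m·K)

Using the resistance-network approach (series):
R_inner film = 1/(h_i·A) = 1/(26.1×19.6) = 0.001955 K/W
R_concrete block = L/(kA) = 0.15/(0.736×19.6) = 0.0104 K/W
R_outer film = 1/(h_o·A) = 1/(12.2×19.6) = 0.004182 K/W
Sum of known resistances R_other = 0.01653 K/W
Total R = ΔT/Q = 28/158 = 0.1772 K/W
R_polyurethane foam = R_total − R_other = 0.1607 K/W
k = L/(R·A) = 0.1/(0.1607×19.6)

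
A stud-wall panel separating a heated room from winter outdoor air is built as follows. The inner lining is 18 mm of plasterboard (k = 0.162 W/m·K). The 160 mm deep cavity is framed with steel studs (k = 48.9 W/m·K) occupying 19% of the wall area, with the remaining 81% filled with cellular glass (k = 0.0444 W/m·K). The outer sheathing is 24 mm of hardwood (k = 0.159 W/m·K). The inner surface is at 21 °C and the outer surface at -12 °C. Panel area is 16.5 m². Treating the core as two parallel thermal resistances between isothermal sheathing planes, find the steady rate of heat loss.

Sheathing layers in series; stud and cavity paths in parallel between them.
R_inner = 0.018/(0.162×16.5) = 0.006734 K/W
R_stud  = 0.16/(48.9×0.19×16.5) = 0.001044 K/W
R_cav   = 0.16/(0.0444×0.81×16.5) = 0.2696 K/W
1/R_core = 1/R_stud + 1/R_cav → R_core = 0.00104 K/W
R_outer = 0.024/(0.159×16.5) = 0.009148 K/W
R_total = 0.01692 K/W
Q = ΔT/R_total = 33/0.01692

Q ≈ 1950 W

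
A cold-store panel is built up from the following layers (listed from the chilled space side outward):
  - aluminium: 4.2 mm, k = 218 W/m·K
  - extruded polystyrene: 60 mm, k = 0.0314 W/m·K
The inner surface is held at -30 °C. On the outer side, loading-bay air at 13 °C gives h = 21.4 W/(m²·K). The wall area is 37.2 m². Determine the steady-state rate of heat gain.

Q ≈ 817 W

Using the resistance-network approach (series):
R_aluminium = L/(kA) = 0.0042/(218×37.2) = 5.179×10^-7 K/W
R_extruded polystyrene = L/(kA) = 0.06/(0.0314×37.2) = 0.05137 K/W
R_outer film = 1/(h_o·A) = 1/(21.4×37.2) = 0.001256 K/W
R_total = 0.05262 K/W
Q = ΔT / R_total = 43 / 0.05262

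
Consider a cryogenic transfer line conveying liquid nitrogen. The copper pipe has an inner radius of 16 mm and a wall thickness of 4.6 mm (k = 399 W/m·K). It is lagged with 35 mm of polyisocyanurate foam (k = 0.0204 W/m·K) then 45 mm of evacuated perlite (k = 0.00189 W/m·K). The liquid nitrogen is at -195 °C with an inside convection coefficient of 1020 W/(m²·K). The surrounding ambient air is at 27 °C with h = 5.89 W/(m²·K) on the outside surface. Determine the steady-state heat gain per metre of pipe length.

Cylindrical conduction, so R = ln(r₂/r₁)/(2πkL) per layer, in series:
R_inner film = 1/(h_i·2πr₁L) = 1/(1020×2π×0.016×1) = 0.009752 K/W
R_copper pipe wall = ln(20.6/16)/(2π×399×1) = 1.008×10^-4 K/W
R_polyisocyanurate foam = ln(55.6/20.6)/(2π×0.0204×1) = 7.746 K/W
R_evacuated perlite = ln(100.6/55.6)/(2π×0.00189×1) = 49.93 K/W
R_outer film = 1/(h_o·2πr_oL) = 1/(5.89×2π×0.1006×1) = 0.2686 K/W
R_total = 57.96 K/W
Q = ΔT/R_total = 222/57.96

q′ ≈ 3.83 W/m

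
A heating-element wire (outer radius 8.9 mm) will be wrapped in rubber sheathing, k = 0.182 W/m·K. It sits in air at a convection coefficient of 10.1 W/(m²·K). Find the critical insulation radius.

r_cr ≈ 18 mm

For a cylinder r_cr = k/h = 0.182/10.1
r_cr = 18 mm; since the bare radius (8.9 mm) is below r_cr, adding a thin layer of insulation will *increase* heat loss.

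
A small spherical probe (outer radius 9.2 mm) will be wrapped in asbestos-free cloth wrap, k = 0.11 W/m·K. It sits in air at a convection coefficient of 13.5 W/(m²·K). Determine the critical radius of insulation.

r_cr ≈ 16.3 mm

For a sphere r_cr = 2k/h = 2×0.11/13.5
r_cr = 16.3 mm; since the bare radius (9.2 mm) is below r_cr, adding a thin layer of insulation will *increase* heat loss.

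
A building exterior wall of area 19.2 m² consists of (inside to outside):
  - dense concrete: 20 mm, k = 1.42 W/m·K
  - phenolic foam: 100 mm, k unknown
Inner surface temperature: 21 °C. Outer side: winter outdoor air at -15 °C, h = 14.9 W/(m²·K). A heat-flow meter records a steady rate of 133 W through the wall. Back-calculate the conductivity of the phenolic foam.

Model the wall as resistances in series:
R_dense concrete = L/(kA) = 0.02/(1.42×19.2) = 7.336×10^-4 K/W
R_outer film = 1/(h_o·A) = 1/(14.9×19.2) = 0.003496 K/W
Sum of known resistances R_other = 0.004229 K/W
Total R = ΔT/Q = 36/133 = 0.2707 K/W
R_phenolic foam = R_total − R_other = 0.2664 K/W
k = L/(R·A) = 0.1/(0.2664×19.2)

k ≈ 0.0195 W/(m·K)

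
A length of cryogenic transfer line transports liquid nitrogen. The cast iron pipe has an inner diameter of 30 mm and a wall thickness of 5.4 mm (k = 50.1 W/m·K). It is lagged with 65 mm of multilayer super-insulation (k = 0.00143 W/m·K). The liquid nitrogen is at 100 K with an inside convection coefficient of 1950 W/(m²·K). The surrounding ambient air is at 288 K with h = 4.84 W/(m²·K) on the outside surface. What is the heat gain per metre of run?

For a radial system each layer contributes R = ln(r_out/r_in)/(2πkL); films add R = 1/(hA).
R_inner film = 1/(h_i·2πr₁L) = 1/(1950×2π×0.015×1) = 0.005441 K/W
R_cast iron pipe wall = ln(20.4/15)/(2π×50.1×1) = 9.768×10^-4 K/W
R_multilayer super-insulation = ln(85.4/20.4)/(2π×0.00143×1) = 159.4 K/W
R_outer film = 1/(h_o·2πr_oL) = 1/(4.84×2π×0.0854×1) = 0.385 K/W
R_total = 159.7 K/W
Q = ΔT/R_total = 188/159.7

q′ ≈ 1.18 W/m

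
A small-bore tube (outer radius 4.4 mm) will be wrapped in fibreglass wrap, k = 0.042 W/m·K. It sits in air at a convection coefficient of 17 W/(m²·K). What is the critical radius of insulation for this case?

For a cylinder r_cr = k/h = 0.042/17
r_cr = 2.47 mm; since the bare radius (4.4 mm) is above r_cr, any added insulation will reduce heat loss.

r_cr ≈ 2.47 mm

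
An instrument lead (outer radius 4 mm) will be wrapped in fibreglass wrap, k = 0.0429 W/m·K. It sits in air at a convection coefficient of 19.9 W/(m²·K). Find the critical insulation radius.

For a cylinder r_cr = k/h = 0.0429/19.9
r_cr = 2.16 mm; since the bare radius (4 mm) is above r_cr, any added insulation will reduce heat loss.

r_cr ≈ 2.16 mm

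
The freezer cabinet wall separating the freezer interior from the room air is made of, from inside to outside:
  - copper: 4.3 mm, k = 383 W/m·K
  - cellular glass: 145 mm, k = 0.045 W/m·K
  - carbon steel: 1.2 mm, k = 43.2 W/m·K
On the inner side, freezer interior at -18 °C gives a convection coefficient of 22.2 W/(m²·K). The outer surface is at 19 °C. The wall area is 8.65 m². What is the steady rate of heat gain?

Q ≈ 98 W

Treating each layer as a thermal resistance in series:
R_inner film = 1/(h_i·A) = 1/(22.2×8.65) = 0.005208 K/W
R_copper = L/(kA) = 0.0043/(383×8.65) = 1.298×10^-6 K/W
R_cellular glass = L/(kA) = 0.145/(0.045×8.65) = 0.3725 K/W
R_carbon steel = L/(kA) = 0.0012/(43.2×8.65) = 3.211×10^-6 K/W
R_total = 0.3777 K/W
Q = ΔT / R_total = 37 / 0.3777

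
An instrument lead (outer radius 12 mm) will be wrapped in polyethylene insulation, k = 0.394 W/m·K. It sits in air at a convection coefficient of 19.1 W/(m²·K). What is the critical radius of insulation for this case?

For a cylinder r_cr = k/h = 0.394/19.1
r_cr = 20.6 mm; since the bare radius (12 mm) is below r_cr, adding a thin layer of insulation will *increase* heat loss.

r_cr ≈ 20.6 mm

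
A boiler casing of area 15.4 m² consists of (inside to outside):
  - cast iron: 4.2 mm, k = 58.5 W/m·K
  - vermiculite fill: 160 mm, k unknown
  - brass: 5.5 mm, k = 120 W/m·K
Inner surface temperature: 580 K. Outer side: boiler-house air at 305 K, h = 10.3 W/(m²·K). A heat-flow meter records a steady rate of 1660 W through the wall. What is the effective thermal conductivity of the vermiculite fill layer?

Treating each layer as a thermal resistance in series:
R_cast iron = L/(kA) = 0.0042/(58.5×15.4) = 4.662×10^-6 K/W
R_brass = L/(kA) = 0.0055/(120×15.4) = 2.976×10^-6 K/W
R_outer film = 1/(h_o·A) = 1/(10.3×15.4) = 0.006304 K/W
Sum of known resistances R_other = 0.006312 K/W
Total R = ΔT/Q = 275/1660 = 0.1657 K/W
R_vermiculite fill = R_total − R_other = 0.1594 K/W
k = L/(R·A) = 0.16/(0.1594×15.4)

k ≈ 0.0652 W/(m·K)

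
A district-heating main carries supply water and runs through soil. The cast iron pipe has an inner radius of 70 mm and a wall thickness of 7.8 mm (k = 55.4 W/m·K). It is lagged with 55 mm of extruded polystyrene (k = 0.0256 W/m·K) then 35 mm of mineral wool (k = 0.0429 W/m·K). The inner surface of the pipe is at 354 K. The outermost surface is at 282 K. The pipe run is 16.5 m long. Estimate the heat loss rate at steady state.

Q ≈ 283 W

Radial resistances (cylindrical: R_cond = ln(r_o/r_i)/(2πkL), R_conv = 1/(h·2πrL)):
R_cast iron pipe wall = ln(77.8/70)/(2π×55.4×16.5) = 1.839×10^-5 K/W
R_extruded polystyrene = ln(132.8/77.8)/(2π×0.0256×16.5) = 0.2015 K/W
R_mineral wool = ln(167.8/132.8)/(2π×0.0429×16.5) = 0.0526 K/W
R_total = 0.2541 K/W
Q = ΔT/R_total = 72/0.2541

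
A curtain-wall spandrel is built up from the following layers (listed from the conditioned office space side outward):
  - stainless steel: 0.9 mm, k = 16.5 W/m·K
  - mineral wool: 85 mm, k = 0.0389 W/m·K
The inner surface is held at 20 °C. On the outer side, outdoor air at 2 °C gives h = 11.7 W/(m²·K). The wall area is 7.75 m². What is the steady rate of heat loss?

Using the resistance-network approach (series):
R_stainless steel = L/(kA) = 0.0009/(16.5×7.75) = 7.038×10^-6 K/W
R_mineral wool = L/(kA) = 0.085/(0.0389×7.75) = 0.2819 K/W
R_outer film = 1/(h_o·A) = 1/(11.7×7.75) = 0.01103 K/W
R_total = 0.293 K/W
Q = ΔT / R_total = 18 / 0.293

Q ≈ 61.4 W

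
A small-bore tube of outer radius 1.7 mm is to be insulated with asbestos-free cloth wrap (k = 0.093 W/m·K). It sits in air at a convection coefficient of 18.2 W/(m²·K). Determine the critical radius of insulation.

For a cylinder r_cr = k/h = 0.093/18.2
r_cr = 5.11 mm; since the bare radius (1.7 mm) is below r_cr, adding a thin layer of insulation will *increase* heat loss.

r_cr ≈ 5.11 mm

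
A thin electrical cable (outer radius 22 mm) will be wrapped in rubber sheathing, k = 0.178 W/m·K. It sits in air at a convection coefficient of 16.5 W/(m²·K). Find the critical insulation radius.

r_cr ≈ 10.8 mm

For a cylinder r_cr = k/h = 0.178/16.5
r_cr = 10.8 mm; since the bare radius (22 mm) is above r_cr, any added insulation will reduce heat loss.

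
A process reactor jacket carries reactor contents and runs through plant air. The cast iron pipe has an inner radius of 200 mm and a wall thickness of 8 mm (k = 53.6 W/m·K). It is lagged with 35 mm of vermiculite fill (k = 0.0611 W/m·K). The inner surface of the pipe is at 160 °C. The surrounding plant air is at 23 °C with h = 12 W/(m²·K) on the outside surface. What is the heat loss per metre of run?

Per-layer cylindrical resistances, series-summed:
R_cast iron pipe wall = ln(208/200)/(2π×53.6×1) = 1.165×10^-4 K/W
R_vermiculite fill = ln(243/208)/(2π×0.0611×1) = 0.4051 K/W
R_outer film = 1/(h_o·2πr_oL) = 1/(12×2π×0.243×1) = 0.05458 K/W
R_total = 0.4598 K/W
Q = ΔT/R_total = 137/0.4598

q′ ≈ 298 W/m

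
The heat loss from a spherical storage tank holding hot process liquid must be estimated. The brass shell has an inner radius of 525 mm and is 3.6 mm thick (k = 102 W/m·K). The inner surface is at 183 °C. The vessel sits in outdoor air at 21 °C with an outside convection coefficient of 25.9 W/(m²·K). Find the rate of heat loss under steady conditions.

Spherical conduction: R = (1/r_in − 1/r_out)/(4πk) per layer; series-sum.
R_brass shell = (1/0.525 − 1/0.5286)/(4π×102) = 1.012×10^-5 K/W
R_outer film = 1/(h·4πr_o²) = 1/(25.9×4π×0.5286²) = 0.011 K/W
R_total = 0.01101 K/W
Q = ΔT/R_total = 162/0.01101

Q ≈ 14700 W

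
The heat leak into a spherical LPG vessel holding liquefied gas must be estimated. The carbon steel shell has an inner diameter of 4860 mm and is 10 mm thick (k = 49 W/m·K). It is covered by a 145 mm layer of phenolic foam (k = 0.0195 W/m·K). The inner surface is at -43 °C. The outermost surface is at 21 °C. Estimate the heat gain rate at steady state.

Q ≈ 682 W

Radial (spherical) resistances in series:
R_carbon steel shell = (1/2.43 − 1/2.44)/(4π×49) = 2.739×10^-6 K/W
R_phenolic foam = (1/2.44 − 1/2.585)/(4π×0.0195) = 0.09382 K/W
R_total = 0.09382 K/W
Q = ΔT/R_total = 64/0.09382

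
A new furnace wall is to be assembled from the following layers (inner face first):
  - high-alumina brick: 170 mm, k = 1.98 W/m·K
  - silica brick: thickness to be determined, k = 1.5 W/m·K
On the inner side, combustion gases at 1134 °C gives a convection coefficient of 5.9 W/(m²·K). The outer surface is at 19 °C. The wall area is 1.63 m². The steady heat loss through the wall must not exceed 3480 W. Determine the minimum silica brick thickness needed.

L ≈ 400 mm

Thermal resistances in series:
R_inner film = 1/(h_i·A) = 1/(5.9×1.63) = 0.104 K/W
R_high-alumina brick = L/(kA) = 0.17/(1.98×1.63) = 0.05267 K/W
Sum of the known resistances R_other = 0.1567 K/W
Required total resistance R_tot = ΔT/Q_allow = 1115/3480 = 0.3204 K/W
R_silica brick = R_tot − R_other = 0.1637 K/W
L = R·k·A = 0.1637×1.5×1.63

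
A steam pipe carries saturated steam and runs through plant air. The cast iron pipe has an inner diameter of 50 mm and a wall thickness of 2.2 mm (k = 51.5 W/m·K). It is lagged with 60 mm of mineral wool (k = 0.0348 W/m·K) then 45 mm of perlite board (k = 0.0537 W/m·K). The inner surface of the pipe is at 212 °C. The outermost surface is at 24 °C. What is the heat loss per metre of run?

Radial resistances (cylindrical: R_cond = ln(r_o/r_i)/(2πkL), R_conv = 1/(h·2πrL)):
R_cast iron pipe wall = ln(27.2/25)/(2π×51.5×1) = 2.606×10^-4 K/W
R_mineral wool = ln(87.2/27.2)/(2π×0.0348×1) = 5.328 K/W
R_perlite board = ln(132.2/87.2)/(2π×0.0537×1) = 1.233 K/W
R_total = 6.561 K/W
Q = ΔT/R_total = 188/6.561

q′ ≈ 28.7 W/m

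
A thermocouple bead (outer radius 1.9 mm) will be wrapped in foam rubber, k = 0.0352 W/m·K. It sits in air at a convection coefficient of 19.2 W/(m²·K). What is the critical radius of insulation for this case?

For a sphere r_cr = 2k/h = 2×0.0352/19.2
r_cr = 3.67 mm; since the bare radius (1.9 mm) is below r_cr, adding a thin layer of insulation will *increase* heat loss.

r_cr ≈ 3.67 mm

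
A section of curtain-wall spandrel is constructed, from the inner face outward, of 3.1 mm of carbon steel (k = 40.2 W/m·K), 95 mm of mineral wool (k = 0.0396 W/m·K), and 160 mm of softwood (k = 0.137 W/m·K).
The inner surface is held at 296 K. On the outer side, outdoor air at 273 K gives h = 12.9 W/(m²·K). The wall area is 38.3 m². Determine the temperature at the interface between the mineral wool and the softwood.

Thermal resistances in series:
R_carbon steel = L/(kA) = 0.0031/(40.2×38.3) = 2.013×10^-6 K/W
R_mineral wool = L/(kA) = 0.095/(0.0396×38.3) = 0.06264 K/W
R_softwood = L/(kA) = 0.16/(0.137×38.3) = 0.03049 K/W
R_outer film = 1/(h_o·A) = 1/(12.9×38.3) = 0.002024 K/W
R_total = 0.09516 K/W;  Q = ΔT/R_total = 23/0.09516 = 241.7 W
T_interface = T_inner − Q·ΣR(inner→interface) = 296 − 242×0.06264

T ≈ 281 K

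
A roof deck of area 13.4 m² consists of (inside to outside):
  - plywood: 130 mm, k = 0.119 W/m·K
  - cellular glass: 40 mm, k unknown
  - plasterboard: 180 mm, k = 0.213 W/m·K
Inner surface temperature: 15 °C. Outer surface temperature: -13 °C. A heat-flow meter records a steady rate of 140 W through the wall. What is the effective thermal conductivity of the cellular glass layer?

Thermal resistances in series:
R_plywood = L/(kA) = 0.13/(0.119×13.4) = 0.08153 K/W
R_plasterboard = L/(kA) = 0.18/(0.213×13.4) = 0.06306 K/W
Sum of known resistances R_other = 0.1446 K/W
Total R = ΔT/Q = 28/140 = 0.2 K/W
R_cellular glass = R_total − R_other = 0.05541 K/W
k = L/(R·A) = 0.04/(0.05541×13.4)

k ≈ 0.0539 W/(m·K)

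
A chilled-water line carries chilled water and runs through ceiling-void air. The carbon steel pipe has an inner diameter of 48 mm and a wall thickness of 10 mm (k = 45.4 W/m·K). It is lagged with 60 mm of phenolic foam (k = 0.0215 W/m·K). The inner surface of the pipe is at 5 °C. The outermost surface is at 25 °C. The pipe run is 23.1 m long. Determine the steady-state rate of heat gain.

Cylindrical conduction, so R = ln(r₂/r₁)/(2πkL) per layer, in series:
R_carbon steel pipe wall = ln(34/24)/(2π×45.4×23.1) = 5.286×10^-5 K/W
R_phenolic foam = ln(94/34)/(2π×0.0215×23.1) = 0.3259 K/W
R_total = 0.3259 K/W
Q = ΔT/R_total = 20/0.3259

Q ≈ 61.4 W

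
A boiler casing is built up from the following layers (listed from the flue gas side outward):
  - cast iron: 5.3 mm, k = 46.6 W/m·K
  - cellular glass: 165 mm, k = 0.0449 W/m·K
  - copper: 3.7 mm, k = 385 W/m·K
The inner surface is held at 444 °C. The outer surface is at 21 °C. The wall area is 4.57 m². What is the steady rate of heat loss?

Series thermal resistances:
R_cast iron = L/(kA) = 0.0053/(46.6×4.57) = 2.489×10^-5 K/W
R_cellular glass = L/(kA) = 0.165/(0.0449×4.57) = 0.8041 K/W
R_copper = L/(kA) = 0.0037/(385×4.57) = 2.103×10^-6 K/W
R_total = 0.8041 K/W
Q = ΔT / R_total = 423 / 0.8041

Q ≈ 526 W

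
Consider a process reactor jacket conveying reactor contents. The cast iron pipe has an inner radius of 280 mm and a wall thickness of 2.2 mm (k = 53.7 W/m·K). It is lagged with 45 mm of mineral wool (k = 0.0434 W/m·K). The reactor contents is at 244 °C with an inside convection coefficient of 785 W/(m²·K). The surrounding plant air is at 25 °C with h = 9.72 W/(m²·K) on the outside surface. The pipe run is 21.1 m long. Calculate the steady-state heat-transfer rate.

Q ≈ 7790 W

Treating each annulus and film as a series resistance:
R_inner film = 1/(h_i·2πr₁L) = 1/(785×2π×0.28×21.1) = 3.432×10^-5 K/W
R_cast iron pipe wall = ln(282.2/280)/(2π×53.7×21.1) = 1.099×10^-6 K/W
R_mineral wool = ln(327.2/282.2)/(2π×0.0434×21.1) = 0.02571 K/W
R_outer film = 1/(h_o·2πr_oL) = 1/(9.72×2π×0.3272×21.1) = 0.002372 K/W
R_total = 0.02812 K/W
Q = ΔT/R_total = 219/0.02812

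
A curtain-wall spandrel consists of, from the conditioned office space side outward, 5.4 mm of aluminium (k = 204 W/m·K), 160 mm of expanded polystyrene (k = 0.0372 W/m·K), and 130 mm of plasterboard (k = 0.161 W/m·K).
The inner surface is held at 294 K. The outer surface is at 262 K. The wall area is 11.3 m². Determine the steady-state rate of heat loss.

Model the wall as resistances in series:
R_aluminium = L/(kA) = 0.0054/(204×11.3) = 2.343×10^-6 K/W
R_expanded polystyrene = L/(kA) = 0.16/(0.0372×11.3) = 0.3806 K/W
R_plasterboard = L/(kA) = 0.13/(0.161×11.3) = 0.07146 K/W
R_total = 0.4521 K/W
Q = ΔT / R_total = 32 / 0.4521

Q ≈ 70.8 W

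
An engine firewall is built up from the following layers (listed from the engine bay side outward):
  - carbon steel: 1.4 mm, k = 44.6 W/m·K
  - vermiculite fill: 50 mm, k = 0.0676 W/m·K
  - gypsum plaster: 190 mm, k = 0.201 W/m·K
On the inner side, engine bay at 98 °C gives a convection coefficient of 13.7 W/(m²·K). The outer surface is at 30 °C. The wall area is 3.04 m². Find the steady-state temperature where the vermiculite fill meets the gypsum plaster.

T ≈ 66.6 °C

Series thermal resistances:
R_inner film = 1/(h_i·A) = 1/(13.7×3.04) = 0.02401 K/W
R_carbon steel = L/(kA) = 0.0014/(44.6×3.04) = 1.033×10^-5 K/W
R_vermiculite fill = L/(kA) = 0.05/(0.0676×3.04) = 0.2433 K/W
R_gypsum plaster = L/(kA) = 0.19/(0.201×3.04) = 0.3109 K/W
R_total = 0.5783 K/W;  Q = ΔT/R_total = 68/0.5783 = 117.6 W
T_interface = T_inner − Q·ΣR(inner→interface) = 98 − 118×0.2673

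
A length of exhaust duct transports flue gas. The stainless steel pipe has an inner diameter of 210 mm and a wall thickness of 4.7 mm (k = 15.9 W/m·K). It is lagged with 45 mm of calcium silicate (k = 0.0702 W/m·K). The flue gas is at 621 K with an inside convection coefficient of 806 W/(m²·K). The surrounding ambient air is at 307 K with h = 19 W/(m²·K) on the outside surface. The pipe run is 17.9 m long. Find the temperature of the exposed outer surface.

T ≈ 327 K

Treating each annulus and film as a series resistance:
R_inner film = 1/(h_i·2πr₁L) = 1/(806×2π×0.105×17.9) = 1.051×10^-4 K/W
R_stainless steel pipe wall = ln(109.7/105)/(2π×15.9×17.9) = 2.449×10^-5 K/W
R_calcium silicate = ln(154.7/109.7)/(2π×0.0702×17.9) = 0.04354 K/W
R_outer film = 1/(h_o·2πr_oL) = 1/(19×2π×0.1547×17.9) = 0.003025 K/W
R_total = 0.04669 K/W
Q = ΔT/R_total = 314/0.04669
Q = 6720 W
T_interface = T_inner − Q·ΣR(inner→interface) = 621 − 6720×0.04367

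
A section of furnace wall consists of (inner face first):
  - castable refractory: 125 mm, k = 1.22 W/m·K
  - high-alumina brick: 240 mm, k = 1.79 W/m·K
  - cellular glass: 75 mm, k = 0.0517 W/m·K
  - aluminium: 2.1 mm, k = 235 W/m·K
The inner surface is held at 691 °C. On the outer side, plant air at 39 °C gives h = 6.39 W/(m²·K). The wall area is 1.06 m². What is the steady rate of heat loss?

Treating each layer as a thermal resistance in series:
R_castable refractory = L/(kA) = 0.125/(1.22×1.06) = 0.09666 K/W
R_high-alumina brick = L/(kA) = 0.24/(1.79×1.06) = 0.1265 K/W
R_cellular glass = L/(kA) = 0.075/(0.0517×1.06) = 1.369 K/W
R_aluminium = L/(kA) = 0.0021/(235×1.06) = 8.43×10^-6 K/W
R_outer film = 1/(h_o·A) = 1/(6.39×1.06) = 0.1476 K/W
R_total = 1.739 K/W
Q = ΔT / R_total = 652 / 1.739

Q ≈ 375 W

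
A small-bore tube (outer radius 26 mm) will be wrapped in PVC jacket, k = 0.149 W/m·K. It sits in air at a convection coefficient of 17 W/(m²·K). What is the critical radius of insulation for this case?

For a cylinder r_cr = k/h = 0.149/17
r_cr = 8.76 mm; since the bare radius (26 mm) is above r_cr, any added insulation will reduce heat loss.

r_cr ≈ 8.76 mm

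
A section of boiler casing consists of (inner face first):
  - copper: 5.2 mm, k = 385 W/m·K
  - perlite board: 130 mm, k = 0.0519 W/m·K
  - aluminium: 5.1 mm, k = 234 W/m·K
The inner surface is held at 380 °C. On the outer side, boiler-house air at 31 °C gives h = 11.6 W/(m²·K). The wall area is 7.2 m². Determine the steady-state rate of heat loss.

Q ≈ 970 W

Thermal resistances in series:
R_copper = L/(kA) = 0.0052/(385×7.2) = 1.876×10^-6 K/W
R_perlite board = L/(kA) = 0.13/(0.0519×7.2) = 0.3479 K/W
R_aluminium = L/(kA) = 0.0051/(234×7.2) = 3.027×10^-6 K/W
R_outer film = 1/(h_o·A) = 1/(11.6×7.2) = 0.01197 K/W
R_total = 0.3599 K/W
Q = ΔT / R_total = 349 / 0.3599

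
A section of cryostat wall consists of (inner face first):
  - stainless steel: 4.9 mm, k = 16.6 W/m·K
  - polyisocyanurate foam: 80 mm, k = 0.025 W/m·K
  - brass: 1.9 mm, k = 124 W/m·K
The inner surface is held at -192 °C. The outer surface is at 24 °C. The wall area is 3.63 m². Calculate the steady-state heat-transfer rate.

Q ≈ 245 W

Model the wall as resistances in series:
R_stainless steel = L/(kA) = 0.0049/(16.6×3.63) = 8.132×10^-5 K/W
R_polyisocyanurate foam = L/(kA) = 0.08/(0.025×3.63) = 0.8815 K/W
R_brass = L/(kA) = 0.0019/(124×3.63) = 4.221×10^-6 K/W
R_total = 0.8816 K/W
Q = ΔT / R_total = 216 / 0.8816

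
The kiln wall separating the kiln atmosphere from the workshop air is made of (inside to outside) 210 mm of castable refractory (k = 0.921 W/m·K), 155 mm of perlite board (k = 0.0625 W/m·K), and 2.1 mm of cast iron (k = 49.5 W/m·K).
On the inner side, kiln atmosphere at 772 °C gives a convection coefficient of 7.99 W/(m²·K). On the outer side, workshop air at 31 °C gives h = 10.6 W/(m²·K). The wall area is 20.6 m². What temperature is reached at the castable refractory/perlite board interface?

Treating each layer as a thermal resistance in series:
R_inner film = 1/(h_i·A) = 1/(7.99×20.6) = 0.006076 K/W
R_castable refractory = L/(kA) = 0.21/(0.921×20.6) = 0.01107 K/W
R_perlite board = L/(kA) = 0.155/(0.0625×20.6) = 0.1204 K/W
R_cast iron = L/(kA) = 0.0021/(49.5×20.6) = 2.059×10^-6 K/W
R_outer film = 1/(h_o·A) = 1/(10.6×20.6) = 0.00458 K/W
R_total = 0.1421 K/W;  Q = ΔT/R_total = 741/0.1421 = 5214 W
T_interface = T_inner − Q·ΣR(inner→interface) = 772 − 5210×0.01714

T ≈ 683 °C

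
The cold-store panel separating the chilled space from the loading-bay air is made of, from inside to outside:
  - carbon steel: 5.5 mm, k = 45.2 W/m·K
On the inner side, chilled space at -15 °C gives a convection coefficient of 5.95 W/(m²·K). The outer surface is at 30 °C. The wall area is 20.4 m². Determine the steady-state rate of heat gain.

Q ≈ 5460 W

Thermal resistances in series:
R_inner film = 1/(h_i·A) = 1/(5.95×20.4) = 0.008239 K/W
R_carbon steel = L/(kA) = 0.0055/(45.2×20.4) = 5.965×10^-6 K/W
R_total = 0.008245 K/W
Q = ΔT / R_total = 45 / 0.008245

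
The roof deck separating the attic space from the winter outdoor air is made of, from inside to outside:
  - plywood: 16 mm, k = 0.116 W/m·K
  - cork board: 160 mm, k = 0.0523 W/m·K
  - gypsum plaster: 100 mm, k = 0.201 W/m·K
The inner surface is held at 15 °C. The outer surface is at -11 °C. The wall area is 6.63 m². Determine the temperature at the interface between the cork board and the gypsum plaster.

T ≈ -7.5 °C

Series thermal resistances:
R_plywood = L/(kA) = 0.016/(0.116×6.63) = 0.0208 K/W
R_cork board = L/(kA) = 0.16/(0.0523×6.63) = 0.4614 K/W
R_gypsum plaster = L/(kA) = 0.1/(0.201×6.63) = 0.07504 K/W
R_total = 0.5573 K/W;  Q = ΔT/R_total = 26/0.5573 = 46.66 W
T_interface = T_inner − Q·ΣR(inner→interface) = 15 − 46.7×0.4822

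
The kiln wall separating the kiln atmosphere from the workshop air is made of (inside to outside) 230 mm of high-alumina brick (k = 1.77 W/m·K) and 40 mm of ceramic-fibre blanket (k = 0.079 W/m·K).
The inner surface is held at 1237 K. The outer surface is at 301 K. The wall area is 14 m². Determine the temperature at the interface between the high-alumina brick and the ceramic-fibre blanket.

T ≈ 1050 K

Model the wall as resistances in series:
R_high-alumina brick = L/(kA) = 0.23/(1.77×14) = 0.009282 K/W
R_ceramic-fibre blanket = L/(kA) = 0.04/(0.079×14) = 0.03617 K/W
R_total = 0.04545 K/W;  Q = ΔT/R_total = 936/0.04545 = 20590 W
T_interface = T_inner − Q·ΣR(inner→interface) = 1237 − 20600×0.009282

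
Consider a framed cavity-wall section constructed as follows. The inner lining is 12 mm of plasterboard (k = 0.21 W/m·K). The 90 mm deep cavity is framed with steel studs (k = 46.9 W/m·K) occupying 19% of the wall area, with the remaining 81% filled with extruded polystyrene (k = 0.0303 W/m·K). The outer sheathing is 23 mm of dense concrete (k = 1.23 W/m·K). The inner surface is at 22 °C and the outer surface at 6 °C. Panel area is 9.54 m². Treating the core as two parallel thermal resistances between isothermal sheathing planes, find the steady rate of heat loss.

Sheathing layers in series; stud and cavity paths in parallel between them.
R_inner = 0.012/(0.21×9.54) = 0.00599 K/W
R_stud  = 0.09/(46.9×0.19×9.54) = 0.001059 K/W
R_cav   = 0.09/(0.0303×0.81×9.54) = 0.3844 K/W
1/R_core = 1/R_stud + 1/R_cav → R_core = 0.001056 K/W
R_outer = 0.023/(1.23×9.54) = 0.00196 K/W
R_total = 0.009006 K/W
Q = ΔT/R_total = 16/0.009006

Q ≈ 1780 W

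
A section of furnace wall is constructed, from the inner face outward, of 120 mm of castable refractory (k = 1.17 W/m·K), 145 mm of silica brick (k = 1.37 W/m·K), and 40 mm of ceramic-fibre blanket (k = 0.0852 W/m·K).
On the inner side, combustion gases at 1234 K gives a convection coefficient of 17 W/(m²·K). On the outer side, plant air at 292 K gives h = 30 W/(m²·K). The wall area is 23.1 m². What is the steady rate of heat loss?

Q ≈ 28300 W

Treating each layer as a thermal resistance in series:
R_inner film = 1/(h_i·A) = 1/(17×23.1) = 0.002546 K/W
R_castable refractory = L/(kA) = 0.12/(1.17×23.1) = 0.00444 K/W
R_silica brick = L/(kA) = 0.145/(1.37×23.1) = 0.004582 K/W
R_ceramic-fibre blanket = L/(kA) = 0.04/(0.0852×23.1) = 0.02032 K/W
R_outer film = 1/(h_o·A) = 1/(30×23.1) = 0.001443 K/W
R_total = 0.03334 K/W
Q = ΔT / R_total = 942 / 0.03334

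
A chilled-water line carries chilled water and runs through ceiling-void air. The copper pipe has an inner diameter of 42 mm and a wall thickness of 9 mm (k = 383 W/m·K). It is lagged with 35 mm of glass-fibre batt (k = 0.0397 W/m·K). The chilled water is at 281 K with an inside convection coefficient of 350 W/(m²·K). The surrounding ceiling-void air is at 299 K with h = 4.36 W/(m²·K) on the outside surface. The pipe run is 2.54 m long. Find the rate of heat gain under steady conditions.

Radial resistances (cylindrical: R_cond = ln(r_o/r_i)/(2πkL), R_conv = 1/(h·2πrL)):
R_inner film = 1/(h_i·2πr₁L) = 1/(350×2π×0.021×2.54) = 0.008525 K/W
R_copper pipe wall = ln(30/21)/(2π×383×2.54) = 5.835×10^-5 K/W
R_glass-fibre batt = ln(65/30)/(2π×0.0397×2.54) = 1.22 K/W
R_outer film = 1/(h_o·2πr_oL) = 1/(4.36×2π×0.065×2.54) = 0.2211 K/W
R_total = 1.45 K/W
Q = ΔT/R_total = 18/1.45

Q ≈ 12.4 W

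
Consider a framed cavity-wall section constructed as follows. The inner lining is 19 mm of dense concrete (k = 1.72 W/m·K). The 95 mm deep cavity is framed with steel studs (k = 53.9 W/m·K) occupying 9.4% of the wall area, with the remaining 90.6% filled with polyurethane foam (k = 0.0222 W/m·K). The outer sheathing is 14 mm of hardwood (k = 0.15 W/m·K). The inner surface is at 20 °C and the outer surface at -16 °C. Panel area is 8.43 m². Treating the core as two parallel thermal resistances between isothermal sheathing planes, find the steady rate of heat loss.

Sheathing layers in series; stud and cavity paths in parallel between them.
R_inner = 0.019/(1.72×8.43) = 0.00131 K/W
R_stud  = 0.095/(53.9×0.094×8.43) = 0.002224 K/W
R_cav   = 0.095/(0.0222×0.906×8.43) = 0.5603 K/W
1/R_core = 1/R_stud + 1/R_cav → R_core = 0.002215 K/W
R_outer = 0.014/(0.15×8.43) = 0.01107 K/W
R_total = 0.0146 K/W
Q = ΔT/R_total = 36/0.0146

Q ≈ 2470 W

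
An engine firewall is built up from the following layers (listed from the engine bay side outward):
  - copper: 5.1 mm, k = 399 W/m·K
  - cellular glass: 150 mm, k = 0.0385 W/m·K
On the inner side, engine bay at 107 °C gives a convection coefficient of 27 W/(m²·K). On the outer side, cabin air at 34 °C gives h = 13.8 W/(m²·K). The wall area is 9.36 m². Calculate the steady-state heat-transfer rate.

Series thermal resistances:
R_inner film = 1/(h_i·A) = 1/(27×9.36) = 0.003957 K/W
R_copper = L/(kA) = 0.0051/(399×9.36) = 1.366×10^-6 K/W
R_cellular glass = L/(kA) = 0.15/(0.0385×9.36) = 0.4163 K/W
R_outer film = 1/(h_o·A) = 1/(13.8×9.36) = 0.007742 K/W
R_total = 0.428 K/W
Q = ΔT / R_total = 73 / 0.428

Q ≈ 171 W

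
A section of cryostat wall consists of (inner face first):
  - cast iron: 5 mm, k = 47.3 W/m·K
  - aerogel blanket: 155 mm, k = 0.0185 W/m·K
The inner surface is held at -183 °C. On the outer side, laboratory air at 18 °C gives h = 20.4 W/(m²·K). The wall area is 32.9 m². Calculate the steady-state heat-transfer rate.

Using the resistance-network approach (series):
R_cast iron = L/(kA) = 0.005/(47.3×32.9) = 3.213×10^-6 K/W
R_aerogel blanket = L/(kA) = 0.155/(0.0185×32.9) = 0.2547 K/W
R_outer film = 1/(h_o·A) = 1/(20.4×32.9) = 0.00149 K/W
R_total = 0.2562 K/W
Q = ΔT / R_total = 201 / 0.2562

Q ≈ 785 W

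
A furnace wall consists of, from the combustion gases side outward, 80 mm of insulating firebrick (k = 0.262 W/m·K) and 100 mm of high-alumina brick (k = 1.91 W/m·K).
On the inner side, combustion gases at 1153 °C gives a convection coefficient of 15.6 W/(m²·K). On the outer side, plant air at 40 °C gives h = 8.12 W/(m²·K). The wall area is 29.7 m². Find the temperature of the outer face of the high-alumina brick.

Using the resistance-network approach (series):
R_inner film = 1/(h_i·A) = 1/(15.6×29.7) = 0.002158 K/W
R_insulating firebrick = L/(kA) = 0.08/(0.262×29.7) = 0.01028 K/W
R_high-alumina brick = L/(kA) = 0.1/(1.91×29.7) = 0.001763 K/W
R_outer film = 1/(h_o·A) = 1/(8.12×29.7) = 0.004147 K/W
R_total = 0.01835 K/W;  Q = ΔT/R_total = 1113/0.01835 = 60660 W
T_interface = T_inner − Q·ΣR(inner→interface) = 1153 − 60700×0.0142

T ≈ 292 °C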